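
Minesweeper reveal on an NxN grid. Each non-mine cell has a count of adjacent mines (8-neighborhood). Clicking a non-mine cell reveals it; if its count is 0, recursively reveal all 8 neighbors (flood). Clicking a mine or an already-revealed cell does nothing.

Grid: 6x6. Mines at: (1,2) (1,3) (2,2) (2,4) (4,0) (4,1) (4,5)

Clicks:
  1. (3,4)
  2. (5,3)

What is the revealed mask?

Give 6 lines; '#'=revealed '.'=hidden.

Click 1 (3,4) count=2: revealed 1 new [(3,4)] -> total=1
Click 2 (5,3) count=0: revealed 8 new [(3,2) (3,3) (4,2) (4,3) (4,4) (5,2) (5,3) (5,4)] -> total=9

Answer: ......
......
......
..###.
..###.
..###.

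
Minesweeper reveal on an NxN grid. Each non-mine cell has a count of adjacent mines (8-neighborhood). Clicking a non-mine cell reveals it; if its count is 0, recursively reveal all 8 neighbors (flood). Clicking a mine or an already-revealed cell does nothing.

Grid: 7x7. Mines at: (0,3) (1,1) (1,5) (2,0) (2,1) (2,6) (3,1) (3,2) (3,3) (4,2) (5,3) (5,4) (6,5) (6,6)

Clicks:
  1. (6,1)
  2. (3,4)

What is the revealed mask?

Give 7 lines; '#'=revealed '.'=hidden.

Answer: .......
.......
.......
....#..
##.....
###....
###....

Derivation:
Click 1 (6,1) count=0: revealed 8 new [(4,0) (4,1) (5,0) (5,1) (5,2) (6,0) (6,1) (6,2)] -> total=8
Click 2 (3,4) count=1: revealed 1 new [(3,4)] -> total=9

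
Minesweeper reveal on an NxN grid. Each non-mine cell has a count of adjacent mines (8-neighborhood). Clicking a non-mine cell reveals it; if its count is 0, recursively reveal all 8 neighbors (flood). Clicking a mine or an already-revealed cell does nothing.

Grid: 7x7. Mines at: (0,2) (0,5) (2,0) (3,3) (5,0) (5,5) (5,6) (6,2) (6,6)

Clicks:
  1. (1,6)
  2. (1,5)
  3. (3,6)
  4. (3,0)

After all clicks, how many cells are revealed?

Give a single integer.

Answer: 13

Derivation:
Click 1 (1,6) count=1: revealed 1 new [(1,6)] -> total=1
Click 2 (1,5) count=1: revealed 1 new [(1,5)] -> total=2
Click 3 (3,6) count=0: revealed 10 new [(1,4) (2,4) (2,5) (2,6) (3,4) (3,5) (3,6) (4,4) (4,5) (4,6)] -> total=12
Click 4 (3,0) count=1: revealed 1 new [(3,0)] -> total=13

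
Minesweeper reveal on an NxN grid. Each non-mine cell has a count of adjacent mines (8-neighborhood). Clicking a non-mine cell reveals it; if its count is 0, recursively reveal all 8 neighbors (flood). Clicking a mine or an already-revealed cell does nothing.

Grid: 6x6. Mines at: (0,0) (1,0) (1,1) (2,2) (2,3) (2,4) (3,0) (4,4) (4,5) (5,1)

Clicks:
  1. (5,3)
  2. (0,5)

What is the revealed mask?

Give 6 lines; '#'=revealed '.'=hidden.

Click 1 (5,3) count=1: revealed 1 new [(5,3)] -> total=1
Click 2 (0,5) count=0: revealed 8 new [(0,2) (0,3) (0,4) (0,5) (1,2) (1,3) (1,4) (1,5)] -> total=9

Answer: ..####
..####
......
......
......
...#..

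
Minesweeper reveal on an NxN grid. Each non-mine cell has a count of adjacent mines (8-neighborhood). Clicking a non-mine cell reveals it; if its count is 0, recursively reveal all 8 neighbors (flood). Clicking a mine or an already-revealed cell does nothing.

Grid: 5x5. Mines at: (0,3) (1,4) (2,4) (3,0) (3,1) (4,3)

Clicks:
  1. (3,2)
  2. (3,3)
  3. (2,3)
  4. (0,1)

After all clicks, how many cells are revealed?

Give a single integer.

Click 1 (3,2) count=2: revealed 1 new [(3,2)] -> total=1
Click 2 (3,3) count=2: revealed 1 new [(3,3)] -> total=2
Click 3 (2,3) count=2: revealed 1 new [(2,3)] -> total=3
Click 4 (0,1) count=0: revealed 9 new [(0,0) (0,1) (0,2) (1,0) (1,1) (1,2) (2,0) (2,1) (2,2)] -> total=12

Answer: 12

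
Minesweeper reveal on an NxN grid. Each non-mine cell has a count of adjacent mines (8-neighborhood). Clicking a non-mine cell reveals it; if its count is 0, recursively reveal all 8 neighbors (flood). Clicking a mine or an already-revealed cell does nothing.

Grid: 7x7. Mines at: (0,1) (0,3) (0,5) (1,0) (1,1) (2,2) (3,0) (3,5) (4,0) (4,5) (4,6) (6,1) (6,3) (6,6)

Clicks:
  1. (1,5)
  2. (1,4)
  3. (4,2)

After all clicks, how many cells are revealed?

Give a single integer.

Answer: 14

Derivation:
Click 1 (1,5) count=1: revealed 1 new [(1,5)] -> total=1
Click 2 (1,4) count=2: revealed 1 new [(1,4)] -> total=2
Click 3 (4,2) count=0: revealed 12 new [(3,1) (3,2) (3,3) (3,4) (4,1) (4,2) (4,3) (4,4) (5,1) (5,2) (5,3) (5,4)] -> total=14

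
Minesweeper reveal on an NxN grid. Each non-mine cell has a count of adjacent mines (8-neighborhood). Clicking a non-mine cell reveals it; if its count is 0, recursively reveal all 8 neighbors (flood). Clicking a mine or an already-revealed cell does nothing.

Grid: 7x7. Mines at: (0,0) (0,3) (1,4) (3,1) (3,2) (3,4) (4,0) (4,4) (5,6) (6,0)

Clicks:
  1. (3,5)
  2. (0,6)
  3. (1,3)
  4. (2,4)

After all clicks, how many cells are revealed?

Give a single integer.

Click 1 (3,5) count=2: revealed 1 new [(3,5)] -> total=1
Click 2 (0,6) count=0: revealed 9 new [(0,5) (0,6) (1,5) (1,6) (2,5) (2,6) (3,6) (4,5) (4,6)] -> total=10
Click 3 (1,3) count=2: revealed 1 new [(1,3)] -> total=11
Click 4 (2,4) count=2: revealed 1 new [(2,4)] -> total=12

Answer: 12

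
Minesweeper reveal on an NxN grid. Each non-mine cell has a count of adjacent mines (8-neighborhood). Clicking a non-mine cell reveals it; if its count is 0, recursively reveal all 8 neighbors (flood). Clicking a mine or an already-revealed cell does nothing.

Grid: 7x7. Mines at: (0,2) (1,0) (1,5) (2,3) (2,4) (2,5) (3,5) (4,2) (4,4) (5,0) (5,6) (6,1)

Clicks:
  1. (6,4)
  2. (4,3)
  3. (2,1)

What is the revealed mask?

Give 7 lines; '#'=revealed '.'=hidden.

Answer: .......
.......
.#.....
.......
...#...
..####.
..####.

Derivation:
Click 1 (6,4) count=0: revealed 8 new [(5,2) (5,3) (5,4) (5,5) (6,2) (6,3) (6,4) (6,5)] -> total=8
Click 2 (4,3) count=2: revealed 1 new [(4,3)] -> total=9
Click 3 (2,1) count=1: revealed 1 new [(2,1)] -> total=10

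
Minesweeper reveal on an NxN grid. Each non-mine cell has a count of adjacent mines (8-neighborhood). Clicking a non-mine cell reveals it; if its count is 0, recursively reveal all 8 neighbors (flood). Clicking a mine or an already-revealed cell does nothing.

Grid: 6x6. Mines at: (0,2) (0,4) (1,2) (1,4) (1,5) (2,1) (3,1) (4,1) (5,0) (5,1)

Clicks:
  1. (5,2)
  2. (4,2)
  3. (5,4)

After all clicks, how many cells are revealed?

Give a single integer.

Click 1 (5,2) count=2: revealed 1 new [(5,2)] -> total=1
Click 2 (4,2) count=3: revealed 1 new [(4,2)] -> total=2
Click 3 (5,4) count=0: revealed 14 new [(2,2) (2,3) (2,4) (2,5) (3,2) (3,3) (3,4) (3,5) (4,3) (4,4) (4,5) (5,3) (5,4) (5,5)] -> total=16

Answer: 16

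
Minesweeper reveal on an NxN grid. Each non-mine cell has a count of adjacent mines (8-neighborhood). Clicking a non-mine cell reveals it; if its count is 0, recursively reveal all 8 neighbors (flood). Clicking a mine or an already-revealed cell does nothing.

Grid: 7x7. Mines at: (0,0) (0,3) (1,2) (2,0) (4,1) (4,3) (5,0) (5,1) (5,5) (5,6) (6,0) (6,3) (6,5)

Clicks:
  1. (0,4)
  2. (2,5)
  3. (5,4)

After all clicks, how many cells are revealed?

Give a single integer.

Click 1 (0,4) count=1: revealed 1 new [(0,4)] -> total=1
Click 2 (2,5) count=0: revealed 17 new [(0,5) (0,6) (1,3) (1,4) (1,5) (1,6) (2,3) (2,4) (2,5) (2,6) (3,3) (3,4) (3,5) (3,6) (4,4) (4,5) (4,6)] -> total=18
Click 3 (5,4) count=4: revealed 1 new [(5,4)] -> total=19

Answer: 19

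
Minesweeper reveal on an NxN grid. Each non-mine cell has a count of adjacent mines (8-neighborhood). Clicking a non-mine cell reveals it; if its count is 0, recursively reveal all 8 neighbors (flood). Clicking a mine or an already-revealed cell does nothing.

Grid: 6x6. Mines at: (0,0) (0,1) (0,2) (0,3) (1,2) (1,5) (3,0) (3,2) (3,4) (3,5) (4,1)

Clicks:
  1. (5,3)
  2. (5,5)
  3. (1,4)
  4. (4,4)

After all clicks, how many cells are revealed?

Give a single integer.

Answer: 9

Derivation:
Click 1 (5,3) count=0: revealed 8 new [(4,2) (4,3) (4,4) (4,5) (5,2) (5,3) (5,4) (5,5)] -> total=8
Click 2 (5,5) count=0: revealed 0 new [(none)] -> total=8
Click 3 (1,4) count=2: revealed 1 new [(1,4)] -> total=9
Click 4 (4,4) count=2: revealed 0 new [(none)] -> total=9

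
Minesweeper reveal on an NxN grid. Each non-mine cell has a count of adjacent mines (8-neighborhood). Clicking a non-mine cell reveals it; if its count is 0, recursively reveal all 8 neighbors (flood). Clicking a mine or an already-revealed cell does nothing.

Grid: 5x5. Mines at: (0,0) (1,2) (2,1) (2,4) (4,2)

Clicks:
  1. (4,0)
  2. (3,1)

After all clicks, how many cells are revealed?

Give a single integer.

Answer: 4

Derivation:
Click 1 (4,0) count=0: revealed 4 new [(3,0) (3,1) (4,0) (4,1)] -> total=4
Click 2 (3,1) count=2: revealed 0 new [(none)] -> total=4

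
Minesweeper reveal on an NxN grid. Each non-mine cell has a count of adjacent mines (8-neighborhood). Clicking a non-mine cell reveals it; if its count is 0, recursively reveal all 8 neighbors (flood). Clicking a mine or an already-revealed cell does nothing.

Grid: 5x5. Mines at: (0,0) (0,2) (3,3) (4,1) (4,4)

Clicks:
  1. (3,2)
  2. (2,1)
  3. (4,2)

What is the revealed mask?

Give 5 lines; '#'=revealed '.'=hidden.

Click 1 (3,2) count=2: revealed 1 new [(3,2)] -> total=1
Click 2 (2,1) count=0: revealed 8 new [(1,0) (1,1) (1,2) (2,0) (2,1) (2,2) (3,0) (3,1)] -> total=9
Click 3 (4,2) count=2: revealed 1 new [(4,2)] -> total=10

Answer: .....
###..
###..
###..
..#..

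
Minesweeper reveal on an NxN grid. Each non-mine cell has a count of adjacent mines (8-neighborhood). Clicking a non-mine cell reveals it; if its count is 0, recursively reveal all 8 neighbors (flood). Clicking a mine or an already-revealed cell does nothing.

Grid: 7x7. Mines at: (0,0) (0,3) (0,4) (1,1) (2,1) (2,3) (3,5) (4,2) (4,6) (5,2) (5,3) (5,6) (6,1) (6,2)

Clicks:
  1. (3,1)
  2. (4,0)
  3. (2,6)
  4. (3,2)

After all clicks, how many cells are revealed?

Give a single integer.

Answer: 8

Derivation:
Click 1 (3,1) count=2: revealed 1 new [(3,1)] -> total=1
Click 2 (4,0) count=0: revealed 5 new [(3,0) (4,0) (4,1) (5,0) (5,1)] -> total=6
Click 3 (2,6) count=1: revealed 1 new [(2,6)] -> total=7
Click 4 (3,2) count=3: revealed 1 new [(3,2)] -> total=8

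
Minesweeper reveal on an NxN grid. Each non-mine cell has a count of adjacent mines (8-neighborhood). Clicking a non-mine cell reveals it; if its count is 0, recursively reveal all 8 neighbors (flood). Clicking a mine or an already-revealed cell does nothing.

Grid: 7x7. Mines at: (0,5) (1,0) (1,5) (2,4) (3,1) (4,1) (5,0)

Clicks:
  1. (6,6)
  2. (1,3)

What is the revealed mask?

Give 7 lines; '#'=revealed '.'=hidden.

Click 1 (6,6) count=0: revealed 24 new [(2,5) (2,6) (3,2) (3,3) (3,4) (3,5) (3,6) (4,2) (4,3) (4,4) (4,5) (4,6) (5,1) (5,2) (5,3) (5,4) (5,5) (5,6) (6,1) (6,2) (6,3) (6,4) (6,5) (6,6)] -> total=24
Click 2 (1,3) count=1: revealed 1 new [(1,3)] -> total=25

Answer: .......
...#...
.....##
..#####
..#####
.######
.######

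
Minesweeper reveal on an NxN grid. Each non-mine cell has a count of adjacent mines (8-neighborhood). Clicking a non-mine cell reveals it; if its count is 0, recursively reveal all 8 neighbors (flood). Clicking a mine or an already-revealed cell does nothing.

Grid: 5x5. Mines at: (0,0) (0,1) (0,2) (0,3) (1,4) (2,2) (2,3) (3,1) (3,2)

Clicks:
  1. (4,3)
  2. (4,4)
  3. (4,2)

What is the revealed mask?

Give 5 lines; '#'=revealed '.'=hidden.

Answer: .....
.....
.....
...##
..###

Derivation:
Click 1 (4,3) count=1: revealed 1 new [(4,3)] -> total=1
Click 2 (4,4) count=0: revealed 3 new [(3,3) (3,4) (4,4)] -> total=4
Click 3 (4,2) count=2: revealed 1 new [(4,2)] -> total=5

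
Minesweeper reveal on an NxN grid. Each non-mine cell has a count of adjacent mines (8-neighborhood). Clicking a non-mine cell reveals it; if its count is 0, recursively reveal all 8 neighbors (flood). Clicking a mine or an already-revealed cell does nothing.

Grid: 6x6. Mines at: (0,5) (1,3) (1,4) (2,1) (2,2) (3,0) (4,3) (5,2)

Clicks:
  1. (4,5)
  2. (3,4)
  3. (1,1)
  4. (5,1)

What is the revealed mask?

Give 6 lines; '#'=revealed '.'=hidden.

Click 1 (4,5) count=0: revealed 8 new [(2,4) (2,5) (3,4) (3,5) (4,4) (4,5) (5,4) (5,5)] -> total=8
Click 2 (3,4) count=1: revealed 0 new [(none)] -> total=8
Click 3 (1,1) count=2: revealed 1 new [(1,1)] -> total=9
Click 4 (5,1) count=1: revealed 1 new [(5,1)] -> total=10

Answer: ......
.#....
....##
....##
....##
.#..##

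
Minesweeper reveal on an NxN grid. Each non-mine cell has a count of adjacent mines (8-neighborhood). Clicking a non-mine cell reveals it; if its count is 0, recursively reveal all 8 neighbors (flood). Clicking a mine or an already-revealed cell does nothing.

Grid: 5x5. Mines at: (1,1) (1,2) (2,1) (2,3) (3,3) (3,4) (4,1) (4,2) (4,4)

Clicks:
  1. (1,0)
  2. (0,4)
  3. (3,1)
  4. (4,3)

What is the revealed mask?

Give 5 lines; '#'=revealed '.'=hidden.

Click 1 (1,0) count=2: revealed 1 new [(1,0)] -> total=1
Click 2 (0,4) count=0: revealed 4 new [(0,3) (0,4) (1,3) (1,4)] -> total=5
Click 3 (3,1) count=3: revealed 1 new [(3,1)] -> total=6
Click 4 (4,3) count=4: revealed 1 new [(4,3)] -> total=7

Answer: ...##
#..##
.....
.#...
...#.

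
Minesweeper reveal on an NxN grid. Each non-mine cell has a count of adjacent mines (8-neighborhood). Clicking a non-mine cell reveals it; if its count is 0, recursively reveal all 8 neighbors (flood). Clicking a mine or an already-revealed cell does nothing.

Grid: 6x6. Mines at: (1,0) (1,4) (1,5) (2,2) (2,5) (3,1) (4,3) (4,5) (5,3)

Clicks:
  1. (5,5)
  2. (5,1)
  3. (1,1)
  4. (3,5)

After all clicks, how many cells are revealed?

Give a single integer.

Answer: 9

Derivation:
Click 1 (5,5) count=1: revealed 1 new [(5,5)] -> total=1
Click 2 (5,1) count=0: revealed 6 new [(4,0) (4,1) (4,2) (5,0) (5,1) (5,2)] -> total=7
Click 3 (1,1) count=2: revealed 1 new [(1,1)] -> total=8
Click 4 (3,5) count=2: revealed 1 new [(3,5)] -> total=9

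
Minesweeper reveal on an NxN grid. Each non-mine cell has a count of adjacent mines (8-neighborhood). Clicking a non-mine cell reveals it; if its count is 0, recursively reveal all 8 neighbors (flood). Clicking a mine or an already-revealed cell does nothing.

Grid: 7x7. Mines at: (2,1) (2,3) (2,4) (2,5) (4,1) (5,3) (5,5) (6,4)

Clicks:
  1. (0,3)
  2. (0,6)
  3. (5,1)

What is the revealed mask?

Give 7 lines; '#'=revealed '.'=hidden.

Answer: #######
#######
.......
.......
.......
.#.....
.......

Derivation:
Click 1 (0,3) count=0: revealed 14 new [(0,0) (0,1) (0,2) (0,3) (0,4) (0,5) (0,6) (1,0) (1,1) (1,2) (1,3) (1,4) (1,5) (1,6)] -> total=14
Click 2 (0,6) count=0: revealed 0 new [(none)] -> total=14
Click 3 (5,1) count=1: revealed 1 new [(5,1)] -> total=15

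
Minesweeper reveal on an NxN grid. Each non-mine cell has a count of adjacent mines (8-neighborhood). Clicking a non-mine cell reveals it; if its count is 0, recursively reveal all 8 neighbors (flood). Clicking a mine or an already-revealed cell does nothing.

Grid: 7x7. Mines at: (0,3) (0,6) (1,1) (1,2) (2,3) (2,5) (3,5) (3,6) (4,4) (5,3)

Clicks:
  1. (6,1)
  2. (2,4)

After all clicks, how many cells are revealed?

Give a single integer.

Click 1 (6,1) count=0: revealed 15 new [(2,0) (2,1) (2,2) (3,0) (3,1) (3,2) (4,0) (4,1) (4,2) (5,0) (5,1) (5,2) (6,0) (6,1) (6,2)] -> total=15
Click 2 (2,4) count=3: revealed 1 new [(2,4)] -> total=16

Answer: 16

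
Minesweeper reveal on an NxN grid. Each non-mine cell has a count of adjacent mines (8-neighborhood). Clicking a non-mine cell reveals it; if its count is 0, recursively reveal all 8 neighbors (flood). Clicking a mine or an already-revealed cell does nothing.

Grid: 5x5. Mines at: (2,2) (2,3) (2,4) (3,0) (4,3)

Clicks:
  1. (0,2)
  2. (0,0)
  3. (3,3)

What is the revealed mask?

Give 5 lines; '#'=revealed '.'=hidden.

Answer: #####
#####
##...
...#.
.....

Derivation:
Click 1 (0,2) count=0: revealed 12 new [(0,0) (0,1) (0,2) (0,3) (0,4) (1,0) (1,1) (1,2) (1,3) (1,4) (2,0) (2,1)] -> total=12
Click 2 (0,0) count=0: revealed 0 new [(none)] -> total=12
Click 3 (3,3) count=4: revealed 1 new [(3,3)] -> total=13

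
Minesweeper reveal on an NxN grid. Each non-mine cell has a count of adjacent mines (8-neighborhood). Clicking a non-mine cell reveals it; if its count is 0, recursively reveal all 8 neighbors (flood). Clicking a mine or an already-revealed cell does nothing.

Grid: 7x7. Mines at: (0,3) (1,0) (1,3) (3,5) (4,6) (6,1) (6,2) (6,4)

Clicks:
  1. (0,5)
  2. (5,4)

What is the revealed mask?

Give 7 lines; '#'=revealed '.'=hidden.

Click 1 (0,5) count=0: revealed 9 new [(0,4) (0,5) (0,6) (1,4) (1,5) (1,6) (2,4) (2,5) (2,6)] -> total=9
Click 2 (5,4) count=1: revealed 1 new [(5,4)] -> total=10

Answer: ....###
....###
....###
.......
.......
....#..
.......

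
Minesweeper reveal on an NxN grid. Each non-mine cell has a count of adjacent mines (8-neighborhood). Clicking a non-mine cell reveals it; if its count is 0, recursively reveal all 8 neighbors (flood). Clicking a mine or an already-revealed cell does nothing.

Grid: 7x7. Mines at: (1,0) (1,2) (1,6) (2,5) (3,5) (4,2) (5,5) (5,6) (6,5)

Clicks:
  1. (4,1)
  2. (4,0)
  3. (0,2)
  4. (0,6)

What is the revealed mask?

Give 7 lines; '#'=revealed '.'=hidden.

Click 1 (4,1) count=1: revealed 1 new [(4,1)] -> total=1
Click 2 (4,0) count=0: revealed 15 new [(2,0) (2,1) (3,0) (3,1) (4,0) (5,0) (5,1) (5,2) (5,3) (5,4) (6,0) (6,1) (6,2) (6,3) (6,4)] -> total=16
Click 3 (0,2) count=1: revealed 1 new [(0,2)] -> total=17
Click 4 (0,6) count=1: revealed 1 new [(0,6)] -> total=18

Answer: ..#...#
.......
##.....
##.....
##.....
#####..
#####..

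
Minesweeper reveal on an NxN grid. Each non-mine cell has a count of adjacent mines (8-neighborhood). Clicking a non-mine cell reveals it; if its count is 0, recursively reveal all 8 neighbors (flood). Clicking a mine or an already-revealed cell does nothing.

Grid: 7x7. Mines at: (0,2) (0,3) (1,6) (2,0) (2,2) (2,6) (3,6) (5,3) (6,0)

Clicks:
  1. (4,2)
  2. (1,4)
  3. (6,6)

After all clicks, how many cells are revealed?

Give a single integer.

Click 1 (4,2) count=1: revealed 1 new [(4,2)] -> total=1
Click 2 (1,4) count=1: revealed 1 new [(1,4)] -> total=2
Click 3 (6,6) count=0: revealed 9 new [(4,4) (4,5) (4,6) (5,4) (5,5) (5,6) (6,4) (6,5) (6,6)] -> total=11

Answer: 11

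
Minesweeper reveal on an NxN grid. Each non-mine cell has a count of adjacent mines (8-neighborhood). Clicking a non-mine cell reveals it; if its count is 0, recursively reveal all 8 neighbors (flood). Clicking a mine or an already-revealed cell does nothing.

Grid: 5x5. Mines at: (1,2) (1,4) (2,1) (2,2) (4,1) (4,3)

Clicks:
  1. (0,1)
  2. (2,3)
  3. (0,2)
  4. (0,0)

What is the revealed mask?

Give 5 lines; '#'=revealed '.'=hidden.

Answer: ###..
##...
...#.
.....
.....

Derivation:
Click 1 (0,1) count=1: revealed 1 new [(0,1)] -> total=1
Click 2 (2,3) count=3: revealed 1 new [(2,3)] -> total=2
Click 3 (0,2) count=1: revealed 1 new [(0,2)] -> total=3
Click 4 (0,0) count=0: revealed 3 new [(0,0) (1,0) (1,1)] -> total=6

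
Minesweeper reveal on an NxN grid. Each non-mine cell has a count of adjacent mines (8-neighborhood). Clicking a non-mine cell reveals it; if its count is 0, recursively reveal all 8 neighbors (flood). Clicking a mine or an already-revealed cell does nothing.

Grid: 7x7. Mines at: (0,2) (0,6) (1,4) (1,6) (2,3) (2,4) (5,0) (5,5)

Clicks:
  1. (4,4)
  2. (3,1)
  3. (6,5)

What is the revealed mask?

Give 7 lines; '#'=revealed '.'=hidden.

Click 1 (4,4) count=1: revealed 1 new [(4,4)] -> total=1
Click 2 (3,1) count=0: revealed 25 new [(0,0) (0,1) (1,0) (1,1) (1,2) (2,0) (2,1) (2,2) (3,0) (3,1) (3,2) (3,3) (3,4) (4,0) (4,1) (4,2) (4,3) (5,1) (5,2) (5,3) (5,4) (6,1) (6,2) (6,3) (6,4)] -> total=26
Click 3 (6,5) count=1: revealed 1 new [(6,5)] -> total=27

Answer: ##.....
###....
###....
#####..
#####..
.####..
.#####.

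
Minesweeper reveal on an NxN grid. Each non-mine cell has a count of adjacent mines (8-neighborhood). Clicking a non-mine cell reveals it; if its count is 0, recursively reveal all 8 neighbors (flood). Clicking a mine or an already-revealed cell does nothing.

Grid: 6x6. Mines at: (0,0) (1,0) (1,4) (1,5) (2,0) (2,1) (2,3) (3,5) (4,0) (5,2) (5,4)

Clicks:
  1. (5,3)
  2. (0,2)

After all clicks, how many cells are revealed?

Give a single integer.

Click 1 (5,3) count=2: revealed 1 new [(5,3)] -> total=1
Click 2 (0,2) count=0: revealed 6 new [(0,1) (0,2) (0,3) (1,1) (1,2) (1,3)] -> total=7

Answer: 7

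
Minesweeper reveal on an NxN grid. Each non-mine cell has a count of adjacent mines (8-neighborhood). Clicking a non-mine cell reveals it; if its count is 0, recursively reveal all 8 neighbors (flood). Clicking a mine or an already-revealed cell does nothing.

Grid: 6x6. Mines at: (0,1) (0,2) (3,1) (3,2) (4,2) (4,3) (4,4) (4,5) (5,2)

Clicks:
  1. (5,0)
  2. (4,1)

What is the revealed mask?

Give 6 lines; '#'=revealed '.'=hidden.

Click 1 (5,0) count=0: revealed 4 new [(4,0) (4,1) (5,0) (5,1)] -> total=4
Click 2 (4,1) count=4: revealed 0 new [(none)] -> total=4

Answer: ......
......
......
......
##....
##....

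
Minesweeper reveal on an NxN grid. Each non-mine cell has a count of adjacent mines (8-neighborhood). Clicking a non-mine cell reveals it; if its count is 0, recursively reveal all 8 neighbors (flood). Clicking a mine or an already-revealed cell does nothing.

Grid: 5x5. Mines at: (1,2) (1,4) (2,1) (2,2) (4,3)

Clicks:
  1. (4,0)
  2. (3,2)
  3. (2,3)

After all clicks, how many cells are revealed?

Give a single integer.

Click 1 (4,0) count=0: revealed 6 new [(3,0) (3,1) (3,2) (4,0) (4,1) (4,2)] -> total=6
Click 2 (3,2) count=3: revealed 0 new [(none)] -> total=6
Click 3 (2,3) count=3: revealed 1 new [(2,3)] -> total=7

Answer: 7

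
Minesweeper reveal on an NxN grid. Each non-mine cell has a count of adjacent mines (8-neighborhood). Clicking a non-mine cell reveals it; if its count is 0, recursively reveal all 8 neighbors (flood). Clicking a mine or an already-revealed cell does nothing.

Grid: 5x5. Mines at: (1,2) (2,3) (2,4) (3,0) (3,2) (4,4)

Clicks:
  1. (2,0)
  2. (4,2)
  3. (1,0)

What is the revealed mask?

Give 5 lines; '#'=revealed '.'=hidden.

Click 1 (2,0) count=1: revealed 1 new [(2,0)] -> total=1
Click 2 (4,2) count=1: revealed 1 new [(4,2)] -> total=2
Click 3 (1,0) count=0: revealed 5 new [(0,0) (0,1) (1,0) (1,1) (2,1)] -> total=7

Answer: ##...
##...
##...
.....
..#..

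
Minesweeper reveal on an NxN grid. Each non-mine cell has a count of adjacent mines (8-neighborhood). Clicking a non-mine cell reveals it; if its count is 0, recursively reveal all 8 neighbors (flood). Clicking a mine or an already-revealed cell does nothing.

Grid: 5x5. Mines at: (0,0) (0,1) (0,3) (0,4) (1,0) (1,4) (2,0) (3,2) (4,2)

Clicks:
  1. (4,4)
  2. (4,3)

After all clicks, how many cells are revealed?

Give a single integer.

Click 1 (4,4) count=0: revealed 6 new [(2,3) (2,4) (3,3) (3,4) (4,3) (4,4)] -> total=6
Click 2 (4,3) count=2: revealed 0 new [(none)] -> total=6

Answer: 6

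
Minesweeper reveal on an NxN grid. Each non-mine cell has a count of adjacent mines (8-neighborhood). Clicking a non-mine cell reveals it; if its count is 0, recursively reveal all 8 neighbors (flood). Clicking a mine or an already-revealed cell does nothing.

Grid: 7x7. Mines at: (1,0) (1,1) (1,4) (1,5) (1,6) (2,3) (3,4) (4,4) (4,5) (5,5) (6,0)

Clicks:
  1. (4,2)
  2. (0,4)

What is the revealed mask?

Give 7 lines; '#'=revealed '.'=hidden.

Answer: ....#..
.......
###....
####...
####...
#####..
.####..

Derivation:
Click 1 (4,2) count=0: revealed 20 new [(2,0) (2,1) (2,2) (3,0) (3,1) (3,2) (3,3) (4,0) (4,1) (4,2) (4,3) (5,0) (5,1) (5,2) (5,3) (5,4) (6,1) (6,2) (6,3) (6,4)] -> total=20
Click 2 (0,4) count=2: revealed 1 new [(0,4)] -> total=21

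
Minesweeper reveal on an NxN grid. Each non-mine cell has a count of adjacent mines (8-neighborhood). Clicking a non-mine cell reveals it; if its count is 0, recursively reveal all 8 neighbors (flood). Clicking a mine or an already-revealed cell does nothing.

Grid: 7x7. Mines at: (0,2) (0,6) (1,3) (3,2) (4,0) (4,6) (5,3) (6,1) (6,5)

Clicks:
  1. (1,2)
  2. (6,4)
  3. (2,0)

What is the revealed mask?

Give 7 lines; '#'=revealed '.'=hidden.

Click 1 (1,2) count=2: revealed 1 new [(1,2)] -> total=1
Click 2 (6,4) count=2: revealed 1 new [(6,4)] -> total=2
Click 3 (2,0) count=0: revealed 8 new [(0,0) (0,1) (1,0) (1,1) (2,0) (2,1) (3,0) (3,1)] -> total=10

Answer: ##.....
###....
##.....
##.....
.......
.......
....#..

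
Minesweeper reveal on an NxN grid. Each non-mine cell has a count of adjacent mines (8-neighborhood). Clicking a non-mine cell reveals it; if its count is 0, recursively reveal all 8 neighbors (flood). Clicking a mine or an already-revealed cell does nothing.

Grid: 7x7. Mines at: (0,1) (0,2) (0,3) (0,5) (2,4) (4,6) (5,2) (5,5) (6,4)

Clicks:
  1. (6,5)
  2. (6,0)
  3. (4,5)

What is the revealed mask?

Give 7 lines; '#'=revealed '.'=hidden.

Answer: .......
####...
####...
####...
####.#.
##.....
##...#.

Derivation:
Click 1 (6,5) count=2: revealed 1 new [(6,5)] -> total=1
Click 2 (6,0) count=0: revealed 20 new [(1,0) (1,1) (1,2) (1,3) (2,0) (2,1) (2,2) (2,3) (3,0) (3,1) (3,2) (3,3) (4,0) (4,1) (4,2) (4,3) (5,0) (5,1) (6,0) (6,1)] -> total=21
Click 3 (4,5) count=2: revealed 1 new [(4,5)] -> total=22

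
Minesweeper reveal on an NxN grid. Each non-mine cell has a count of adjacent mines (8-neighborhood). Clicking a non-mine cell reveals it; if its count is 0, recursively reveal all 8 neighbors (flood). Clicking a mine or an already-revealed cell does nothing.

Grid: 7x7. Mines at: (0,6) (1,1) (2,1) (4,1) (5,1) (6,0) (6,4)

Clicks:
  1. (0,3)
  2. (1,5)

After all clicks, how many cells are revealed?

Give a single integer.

Answer: 31

Derivation:
Click 1 (0,3) count=0: revealed 31 new [(0,2) (0,3) (0,4) (0,5) (1,2) (1,3) (1,4) (1,5) (1,6) (2,2) (2,3) (2,4) (2,5) (2,6) (3,2) (3,3) (3,4) (3,5) (3,6) (4,2) (4,3) (4,4) (4,5) (4,6) (5,2) (5,3) (5,4) (5,5) (5,6) (6,5) (6,6)] -> total=31
Click 2 (1,5) count=1: revealed 0 new [(none)] -> total=31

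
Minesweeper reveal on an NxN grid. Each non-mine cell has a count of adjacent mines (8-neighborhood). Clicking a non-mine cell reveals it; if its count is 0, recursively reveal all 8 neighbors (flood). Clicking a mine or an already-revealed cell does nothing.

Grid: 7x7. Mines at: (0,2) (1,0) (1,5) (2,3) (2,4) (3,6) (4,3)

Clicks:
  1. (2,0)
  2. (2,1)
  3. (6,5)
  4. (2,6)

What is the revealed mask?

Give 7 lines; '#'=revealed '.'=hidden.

Click 1 (2,0) count=1: revealed 1 new [(2,0)] -> total=1
Click 2 (2,1) count=1: revealed 1 new [(2,1)] -> total=2
Click 3 (6,5) count=0: revealed 24 new [(2,2) (3,0) (3,1) (3,2) (4,0) (4,1) (4,2) (4,4) (4,5) (4,6) (5,0) (5,1) (5,2) (5,3) (5,4) (5,5) (5,6) (6,0) (6,1) (6,2) (6,3) (6,4) (6,5) (6,6)] -> total=26
Click 4 (2,6) count=2: revealed 1 new [(2,6)] -> total=27

Answer: .......
.......
###...#
###....
###.###
#######
#######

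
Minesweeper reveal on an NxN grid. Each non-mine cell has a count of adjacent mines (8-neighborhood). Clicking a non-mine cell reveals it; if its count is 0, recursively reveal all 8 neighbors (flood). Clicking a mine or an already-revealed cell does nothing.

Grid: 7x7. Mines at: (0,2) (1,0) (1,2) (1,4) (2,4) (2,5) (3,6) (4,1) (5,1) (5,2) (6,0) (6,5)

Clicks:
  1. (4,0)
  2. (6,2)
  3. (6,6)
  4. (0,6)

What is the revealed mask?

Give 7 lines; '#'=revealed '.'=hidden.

Click 1 (4,0) count=2: revealed 1 new [(4,0)] -> total=1
Click 2 (6,2) count=2: revealed 1 new [(6,2)] -> total=2
Click 3 (6,6) count=1: revealed 1 new [(6,6)] -> total=3
Click 4 (0,6) count=0: revealed 4 new [(0,5) (0,6) (1,5) (1,6)] -> total=7

Answer: .....##
.....##
.......
.......
#......
.......
..#...#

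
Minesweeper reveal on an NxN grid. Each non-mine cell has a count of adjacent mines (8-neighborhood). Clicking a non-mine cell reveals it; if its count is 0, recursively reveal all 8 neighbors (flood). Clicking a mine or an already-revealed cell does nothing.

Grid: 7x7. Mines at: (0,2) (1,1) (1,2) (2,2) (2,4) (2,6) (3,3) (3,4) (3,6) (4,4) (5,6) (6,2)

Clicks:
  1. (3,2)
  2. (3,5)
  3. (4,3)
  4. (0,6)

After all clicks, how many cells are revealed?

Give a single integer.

Answer: 11

Derivation:
Click 1 (3,2) count=2: revealed 1 new [(3,2)] -> total=1
Click 2 (3,5) count=5: revealed 1 new [(3,5)] -> total=2
Click 3 (4,3) count=3: revealed 1 new [(4,3)] -> total=3
Click 4 (0,6) count=0: revealed 8 new [(0,3) (0,4) (0,5) (0,6) (1,3) (1,4) (1,5) (1,6)] -> total=11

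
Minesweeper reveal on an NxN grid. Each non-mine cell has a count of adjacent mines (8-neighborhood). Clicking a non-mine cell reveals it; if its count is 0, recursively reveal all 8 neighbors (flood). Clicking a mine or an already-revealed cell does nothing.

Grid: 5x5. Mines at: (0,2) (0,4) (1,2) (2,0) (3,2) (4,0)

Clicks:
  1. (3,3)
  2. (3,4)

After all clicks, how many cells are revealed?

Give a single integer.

Answer: 8

Derivation:
Click 1 (3,3) count=1: revealed 1 new [(3,3)] -> total=1
Click 2 (3,4) count=0: revealed 7 new [(1,3) (1,4) (2,3) (2,4) (3,4) (4,3) (4,4)] -> total=8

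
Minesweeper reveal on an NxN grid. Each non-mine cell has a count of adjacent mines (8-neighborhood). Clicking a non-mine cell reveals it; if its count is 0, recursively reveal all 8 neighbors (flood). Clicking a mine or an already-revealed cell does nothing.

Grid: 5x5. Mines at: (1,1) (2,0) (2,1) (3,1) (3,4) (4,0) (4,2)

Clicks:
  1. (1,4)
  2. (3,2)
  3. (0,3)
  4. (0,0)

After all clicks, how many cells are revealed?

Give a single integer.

Answer: 11

Derivation:
Click 1 (1,4) count=0: revealed 9 new [(0,2) (0,3) (0,4) (1,2) (1,3) (1,4) (2,2) (2,3) (2,4)] -> total=9
Click 2 (3,2) count=3: revealed 1 new [(3,2)] -> total=10
Click 3 (0,3) count=0: revealed 0 new [(none)] -> total=10
Click 4 (0,0) count=1: revealed 1 new [(0,0)] -> total=11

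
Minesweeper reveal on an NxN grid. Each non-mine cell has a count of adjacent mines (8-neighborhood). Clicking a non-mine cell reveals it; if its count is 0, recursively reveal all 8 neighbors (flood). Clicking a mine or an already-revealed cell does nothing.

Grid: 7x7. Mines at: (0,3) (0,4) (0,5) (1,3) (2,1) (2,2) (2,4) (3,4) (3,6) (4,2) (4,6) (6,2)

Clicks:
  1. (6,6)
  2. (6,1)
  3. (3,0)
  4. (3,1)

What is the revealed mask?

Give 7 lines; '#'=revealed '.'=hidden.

Answer: .......
.......
.......
##.....
...###.
...####
.#.####

Derivation:
Click 1 (6,6) count=0: revealed 11 new [(4,3) (4,4) (4,5) (5,3) (5,4) (5,5) (5,6) (6,3) (6,4) (6,5) (6,6)] -> total=11
Click 2 (6,1) count=1: revealed 1 new [(6,1)] -> total=12
Click 3 (3,0) count=1: revealed 1 new [(3,0)] -> total=13
Click 4 (3,1) count=3: revealed 1 new [(3,1)] -> total=14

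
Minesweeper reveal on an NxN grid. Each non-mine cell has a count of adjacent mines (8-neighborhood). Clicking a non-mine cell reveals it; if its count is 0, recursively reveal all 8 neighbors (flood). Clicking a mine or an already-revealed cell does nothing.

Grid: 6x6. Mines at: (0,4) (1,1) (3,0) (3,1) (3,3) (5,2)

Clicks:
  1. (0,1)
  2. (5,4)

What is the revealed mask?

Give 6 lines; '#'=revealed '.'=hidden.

Click 1 (0,1) count=1: revealed 1 new [(0,1)] -> total=1
Click 2 (5,4) count=0: revealed 12 new [(1,4) (1,5) (2,4) (2,5) (3,4) (3,5) (4,3) (4,4) (4,5) (5,3) (5,4) (5,5)] -> total=13

Answer: .#....
....##
....##
....##
...###
...###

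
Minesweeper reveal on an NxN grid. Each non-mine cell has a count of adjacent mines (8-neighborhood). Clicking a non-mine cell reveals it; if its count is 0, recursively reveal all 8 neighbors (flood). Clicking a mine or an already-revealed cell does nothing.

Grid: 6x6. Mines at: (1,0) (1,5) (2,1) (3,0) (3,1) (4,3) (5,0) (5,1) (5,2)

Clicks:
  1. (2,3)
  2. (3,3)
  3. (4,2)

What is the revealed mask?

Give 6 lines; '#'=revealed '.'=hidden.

Answer: .####.
.####.
..###.
..###.
..#...
......

Derivation:
Click 1 (2,3) count=0: revealed 14 new [(0,1) (0,2) (0,3) (0,4) (1,1) (1,2) (1,3) (1,4) (2,2) (2,3) (2,4) (3,2) (3,3) (3,4)] -> total=14
Click 2 (3,3) count=1: revealed 0 new [(none)] -> total=14
Click 3 (4,2) count=4: revealed 1 new [(4,2)] -> total=15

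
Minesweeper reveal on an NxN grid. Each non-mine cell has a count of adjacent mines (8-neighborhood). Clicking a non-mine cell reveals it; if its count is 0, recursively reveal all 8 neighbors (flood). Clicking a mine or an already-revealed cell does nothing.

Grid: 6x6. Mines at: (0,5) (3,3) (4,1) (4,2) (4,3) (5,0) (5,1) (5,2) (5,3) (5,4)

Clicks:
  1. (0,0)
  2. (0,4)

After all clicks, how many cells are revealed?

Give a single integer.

Answer: 18

Derivation:
Click 1 (0,0) count=0: revealed 18 new [(0,0) (0,1) (0,2) (0,3) (0,4) (1,0) (1,1) (1,2) (1,3) (1,4) (2,0) (2,1) (2,2) (2,3) (2,4) (3,0) (3,1) (3,2)] -> total=18
Click 2 (0,4) count=1: revealed 0 new [(none)] -> total=18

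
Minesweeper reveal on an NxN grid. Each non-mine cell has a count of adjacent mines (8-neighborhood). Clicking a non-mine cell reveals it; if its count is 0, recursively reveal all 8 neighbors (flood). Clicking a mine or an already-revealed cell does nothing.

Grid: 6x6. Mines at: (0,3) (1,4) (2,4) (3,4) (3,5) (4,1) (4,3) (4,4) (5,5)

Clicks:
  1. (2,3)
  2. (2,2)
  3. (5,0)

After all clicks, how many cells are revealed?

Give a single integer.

Answer: 16

Derivation:
Click 1 (2,3) count=3: revealed 1 new [(2,3)] -> total=1
Click 2 (2,2) count=0: revealed 14 new [(0,0) (0,1) (0,2) (1,0) (1,1) (1,2) (1,3) (2,0) (2,1) (2,2) (3,0) (3,1) (3,2) (3,3)] -> total=15
Click 3 (5,0) count=1: revealed 1 new [(5,0)] -> total=16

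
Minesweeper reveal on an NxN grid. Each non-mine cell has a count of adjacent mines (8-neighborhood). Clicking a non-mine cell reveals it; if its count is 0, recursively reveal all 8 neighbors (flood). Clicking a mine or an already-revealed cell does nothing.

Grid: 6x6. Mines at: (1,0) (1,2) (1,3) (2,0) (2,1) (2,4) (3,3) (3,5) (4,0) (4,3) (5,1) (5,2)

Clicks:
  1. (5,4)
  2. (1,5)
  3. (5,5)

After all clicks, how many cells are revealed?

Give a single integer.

Click 1 (5,4) count=1: revealed 1 new [(5,4)] -> total=1
Click 2 (1,5) count=1: revealed 1 new [(1,5)] -> total=2
Click 3 (5,5) count=0: revealed 3 new [(4,4) (4,5) (5,5)] -> total=5

Answer: 5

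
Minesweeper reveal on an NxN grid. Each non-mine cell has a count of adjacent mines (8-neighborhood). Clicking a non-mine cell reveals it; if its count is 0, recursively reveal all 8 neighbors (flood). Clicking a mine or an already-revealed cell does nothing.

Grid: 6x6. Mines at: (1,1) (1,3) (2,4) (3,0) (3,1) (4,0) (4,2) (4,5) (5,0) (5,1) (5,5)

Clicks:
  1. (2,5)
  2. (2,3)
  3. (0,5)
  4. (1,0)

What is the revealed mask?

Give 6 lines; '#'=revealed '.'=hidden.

Answer: ....##
#...##
...#.#
......
......
......

Derivation:
Click 1 (2,5) count=1: revealed 1 new [(2,5)] -> total=1
Click 2 (2,3) count=2: revealed 1 new [(2,3)] -> total=2
Click 3 (0,5) count=0: revealed 4 new [(0,4) (0,5) (1,4) (1,5)] -> total=6
Click 4 (1,0) count=1: revealed 1 new [(1,0)] -> total=7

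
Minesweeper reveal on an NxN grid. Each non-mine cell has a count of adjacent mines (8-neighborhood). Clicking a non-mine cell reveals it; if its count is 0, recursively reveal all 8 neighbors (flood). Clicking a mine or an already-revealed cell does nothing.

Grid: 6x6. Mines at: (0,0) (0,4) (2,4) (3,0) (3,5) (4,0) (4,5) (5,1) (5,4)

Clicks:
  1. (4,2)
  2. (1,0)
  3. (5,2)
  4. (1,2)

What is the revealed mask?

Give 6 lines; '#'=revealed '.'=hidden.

Answer: .###..
####..
.###..
.###..
.###..
..#...

Derivation:
Click 1 (4,2) count=1: revealed 1 new [(4,2)] -> total=1
Click 2 (1,0) count=1: revealed 1 new [(1,0)] -> total=2
Click 3 (5,2) count=1: revealed 1 new [(5,2)] -> total=3
Click 4 (1,2) count=0: revealed 14 new [(0,1) (0,2) (0,3) (1,1) (1,2) (1,3) (2,1) (2,2) (2,3) (3,1) (3,2) (3,3) (4,1) (4,3)] -> total=17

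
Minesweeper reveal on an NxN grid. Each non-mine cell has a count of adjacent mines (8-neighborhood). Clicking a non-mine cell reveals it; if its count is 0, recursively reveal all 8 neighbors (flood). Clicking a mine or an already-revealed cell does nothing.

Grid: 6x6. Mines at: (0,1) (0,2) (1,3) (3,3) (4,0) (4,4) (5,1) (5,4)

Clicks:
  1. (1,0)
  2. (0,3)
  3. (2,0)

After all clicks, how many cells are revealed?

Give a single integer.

Answer: 10

Derivation:
Click 1 (1,0) count=1: revealed 1 new [(1,0)] -> total=1
Click 2 (0,3) count=2: revealed 1 new [(0,3)] -> total=2
Click 3 (2,0) count=0: revealed 8 new [(1,1) (1,2) (2,0) (2,1) (2,2) (3,0) (3,1) (3,2)] -> total=10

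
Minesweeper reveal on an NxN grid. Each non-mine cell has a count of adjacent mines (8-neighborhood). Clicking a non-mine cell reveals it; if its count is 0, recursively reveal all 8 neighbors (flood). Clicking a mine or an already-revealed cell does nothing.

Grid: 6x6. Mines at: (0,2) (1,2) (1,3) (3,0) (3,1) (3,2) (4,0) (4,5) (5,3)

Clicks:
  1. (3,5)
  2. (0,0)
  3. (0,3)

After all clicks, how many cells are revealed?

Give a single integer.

Click 1 (3,5) count=1: revealed 1 new [(3,5)] -> total=1
Click 2 (0,0) count=0: revealed 6 new [(0,0) (0,1) (1,0) (1,1) (2,0) (2,1)] -> total=7
Click 3 (0,3) count=3: revealed 1 new [(0,3)] -> total=8

Answer: 8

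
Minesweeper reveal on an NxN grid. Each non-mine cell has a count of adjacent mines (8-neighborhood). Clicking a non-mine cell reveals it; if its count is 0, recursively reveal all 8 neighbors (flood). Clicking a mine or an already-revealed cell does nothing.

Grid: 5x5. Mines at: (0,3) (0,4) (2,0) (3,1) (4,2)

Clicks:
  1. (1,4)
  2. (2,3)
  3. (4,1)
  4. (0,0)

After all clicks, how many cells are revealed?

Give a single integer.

Answer: 17

Derivation:
Click 1 (1,4) count=2: revealed 1 new [(1,4)] -> total=1
Click 2 (2,3) count=0: revealed 10 new [(1,2) (1,3) (2,2) (2,3) (2,4) (3,2) (3,3) (3,4) (4,3) (4,4)] -> total=11
Click 3 (4,1) count=2: revealed 1 new [(4,1)] -> total=12
Click 4 (0,0) count=0: revealed 5 new [(0,0) (0,1) (0,2) (1,0) (1,1)] -> total=17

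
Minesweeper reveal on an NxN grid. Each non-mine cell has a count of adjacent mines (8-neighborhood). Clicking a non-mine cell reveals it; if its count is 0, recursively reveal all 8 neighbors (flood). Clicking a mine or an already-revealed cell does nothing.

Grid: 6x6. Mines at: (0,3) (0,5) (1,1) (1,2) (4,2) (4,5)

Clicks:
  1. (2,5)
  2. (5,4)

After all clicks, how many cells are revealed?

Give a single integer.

Answer: 10

Derivation:
Click 1 (2,5) count=0: revealed 9 new [(1,3) (1,4) (1,5) (2,3) (2,4) (2,5) (3,3) (3,4) (3,5)] -> total=9
Click 2 (5,4) count=1: revealed 1 new [(5,4)] -> total=10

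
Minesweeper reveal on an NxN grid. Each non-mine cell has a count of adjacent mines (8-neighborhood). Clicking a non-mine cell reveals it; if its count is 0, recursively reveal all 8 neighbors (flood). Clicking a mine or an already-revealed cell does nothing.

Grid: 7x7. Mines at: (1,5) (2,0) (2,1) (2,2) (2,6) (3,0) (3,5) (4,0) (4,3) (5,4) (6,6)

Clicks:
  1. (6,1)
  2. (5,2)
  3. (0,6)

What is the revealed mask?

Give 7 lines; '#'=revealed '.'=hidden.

Answer: ......#
.......
.......
.......
.......
####...
####...

Derivation:
Click 1 (6,1) count=0: revealed 8 new [(5,0) (5,1) (5,2) (5,3) (6,0) (6,1) (6,2) (6,3)] -> total=8
Click 2 (5,2) count=1: revealed 0 new [(none)] -> total=8
Click 3 (0,6) count=1: revealed 1 new [(0,6)] -> total=9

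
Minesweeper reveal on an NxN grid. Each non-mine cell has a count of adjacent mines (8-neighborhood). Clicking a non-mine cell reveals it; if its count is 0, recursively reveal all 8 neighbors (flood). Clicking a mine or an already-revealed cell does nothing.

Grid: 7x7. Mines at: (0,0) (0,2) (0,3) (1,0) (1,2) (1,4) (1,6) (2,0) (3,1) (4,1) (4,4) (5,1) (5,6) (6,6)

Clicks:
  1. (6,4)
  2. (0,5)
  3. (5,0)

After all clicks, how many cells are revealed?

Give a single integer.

Answer: 10

Derivation:
Click 1 (6,4) count=0: revealed 8 new [(5,2) (5,3) (5,4) (5,5) (6,2) (6,3) (6,4) (6,5)] -> total=8
Click 2 (0,5) count=2: revealed 1 new [(0,5)] -> total=9
Click 3 (5,0) count=2: revealed 1 new [(5,0)] -> total=10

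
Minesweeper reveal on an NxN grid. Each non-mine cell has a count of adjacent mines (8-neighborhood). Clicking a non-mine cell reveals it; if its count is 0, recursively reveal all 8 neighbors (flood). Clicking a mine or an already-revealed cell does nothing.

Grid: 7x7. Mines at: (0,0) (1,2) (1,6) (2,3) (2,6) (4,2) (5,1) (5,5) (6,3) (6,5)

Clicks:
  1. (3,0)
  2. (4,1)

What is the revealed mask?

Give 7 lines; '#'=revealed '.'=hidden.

Answer: .......
##.....
##.....
##.....
##.....
.......
.......

Derivation:
Click 1 (3,0) count=0: revealed 8 new [(1,0) (1,1) (2,0) (2,1) (3,0) (3,1) (4,0) (4,1)] -> total=8
Click 2 (4,1) count=2: revealed 0 new [(none)] -> total=8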